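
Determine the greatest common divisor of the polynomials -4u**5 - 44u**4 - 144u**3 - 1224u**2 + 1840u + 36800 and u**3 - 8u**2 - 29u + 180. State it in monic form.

By polynomial division,
  -4u**5 - 44u**4 - 144u**3 - 1224u**2 + 1840u + 36800 = (-4u**2 - 76u - 868)(u**3 - 8u**2 - 29u + 180) + (-9652u**2 - 9652u + 193040)
  u**3 - 8u**2 - 29u + 180 = (-(1/9652)u + 9/9652)(-9652u**2 - 9652u + 193040) + (0)
Last nonzero remainder: -9652u**2 - 9652u + 193040. Dividing through by -9652 gives the monic gcd u**2 + u - 20.

u**2 + u - 20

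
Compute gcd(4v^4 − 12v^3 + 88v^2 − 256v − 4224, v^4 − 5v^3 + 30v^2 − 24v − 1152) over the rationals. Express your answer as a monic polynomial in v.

v^2 − 2v − 24

Repeated division with remainder:
  4v^4 − 12v^3 + 88v^2 − 256v − 4224 = (4)(v^4 − 5v^3 + 30v^2 − 24v − 1152) + (8v^3 − 32v^2 − 160v + 384)
  v^4 − 5v^3 + 30v^2 − 24v − 1152 = ((1/8)v − 1/8)(8v^3 − 32v^2 − 160v + 384) + (46v^2 − 92v − 1104)
  8v^3 − 32v^2 − 160v + 384 = ((4/23)v − 8/23)(46v^2 − 92v − 1104) + (0)
Last nonzero remainder: 46v^2 − 92v − 1104. Dividing through by 46 gives the monic gcd v^2 − 2v − 24.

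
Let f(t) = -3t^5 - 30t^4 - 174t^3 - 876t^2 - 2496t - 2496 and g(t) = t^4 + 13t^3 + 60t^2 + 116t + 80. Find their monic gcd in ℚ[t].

t^2 + 6t + 8

Repeated division with remainder:
  -3t^5 - 30t^4 - 174t^3 - 876t^2 - 2496t - 2496 = (-3t + 9)(t^4 + 13t^3 + 60t^2 + 116t + 80) + (-111t^3 - 1068t^2 - 3300t - 3216)
  t^4 + 13t^3 + 60t^2 + 116t + 80 = (-(1/111)t - 125/4107)(-111t^3 - 1068t^2 - 3300t - 3216) + (-(3060/1369)t^2 - (18360/1369)t - 24480/1369)
  -111t^3 - 1068t^2 - 3300t - 3216 = ((50653/1020)t + 91723/510)(-(3060/1369)t^2 - (18360/1369)t - 24480/1369) + (0)
Last nonzero remainder: -(3060/1369)t^2 - (18360/1369)t - 24480/1369. Dividing through by -3060/1369 gives the monic gcd t^2 + 6t + 8.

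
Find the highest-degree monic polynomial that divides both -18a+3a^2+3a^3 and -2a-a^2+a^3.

By polynomial division,
  3a^3+3a^2-18a = (3)(a^3-a^2-2a) + (6a^2-12a)
  a^3-a^2-2a = ((1/6)a+1/6)(6a^2-12a) + (0)
Last nonzero remainder: 6a^2-12a. Dividing through by 6 gives the monic gcd a^2-2a.

-2a+a^2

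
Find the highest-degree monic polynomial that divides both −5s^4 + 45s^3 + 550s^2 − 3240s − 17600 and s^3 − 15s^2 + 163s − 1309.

s − 11

Apply the Euclidean algorithm:
  −5s^4 + 45s^3 + 550s^2 − 3240s − 17600 = (−5s − 30)(s^3 − 15s^2 + 163s − 1309) + (915s^2 − 4895s − 56870)
  s^3 − 15s^2 + 163s − 1309 = ((1/915)s − 1766/167445)(915s^2 − 4895s − 56870) + ((5811235/33489)s − 63923585/33489)
  915s^2 − 4895s − 56870 = ((6128487/1162247)s + 34627626/1162247)((5811235/33489)s − 63923585/33489) + (0)
Last nonzero remainder: (5811235/33489)s − 63923585/33489. Dividing through by 5811235/33489 gives the monic gcd s − 11.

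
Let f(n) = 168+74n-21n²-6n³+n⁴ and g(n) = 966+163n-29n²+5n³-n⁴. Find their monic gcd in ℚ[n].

-21-4n+n²

By polynomial division,
  n⁴-6n³-21n²+74n+168 = (-1)(-n⁴+5n³-29n²+163n+966) + (-n³-50n²+237n+1134)
  -n⁴+5n³-29n²+163n+966 = (n-55)(-n³-50n²+237n+1134) + (-3016n²+12064n+63336)
  -n³-50n²+237n+1134 = ((1/3016)n+27/1508)(-3016n²+12064n+63336) + (0)
Last nonzero remainder: -3016n²+12064n+63336. Dividing through by -3016 gives the monic gcd n²-4n-21.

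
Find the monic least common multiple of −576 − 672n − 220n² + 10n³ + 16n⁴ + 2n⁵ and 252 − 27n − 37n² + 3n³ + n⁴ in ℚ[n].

6048 + 5904n + 678n² − 881n³ − 258n⁴ + 16n⁵ + 12n⁶ + n⁷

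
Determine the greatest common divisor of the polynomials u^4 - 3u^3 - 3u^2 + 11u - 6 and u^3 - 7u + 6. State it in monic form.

Repeated division with remainder:
  u^4 - 3u^3 - 3u^2 + 11u - 6 = (u - 3)(u^3 - 7u + 6) + (4u^2 - 16u + 12)
  u^3 - 7u + 6 = ((1/4)u + 1)(4u^2 - 16u + 12) + (6u - 6)
  4u^2 - 16u + 12 = ((2/3)u - 2)(6u - 6) + (0)
Last nonzero remainder: 6u - 6. Dividing through by 6 gives the monic gcd u - 1.

u - 1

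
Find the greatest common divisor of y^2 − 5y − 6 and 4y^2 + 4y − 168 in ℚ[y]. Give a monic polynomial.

y − 6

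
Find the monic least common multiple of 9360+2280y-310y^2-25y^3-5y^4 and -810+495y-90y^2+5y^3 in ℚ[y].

-50544+10152y+5274y^2-1065y^3+29y^4-7y^5+y^6

Euclidean algorithm in ℚ[y]:
  -5y^4-25y^3-310y^2+2280y+9360 = (-y-23)(5y^3-90y^2+495y-810) + (-1885y^2+12855y-9270)
  5y^3-90y^2+495y-810 = (-(1/377)y+4215/142129)(-1885y^2+12855y-9270) + ((12675240/142129)y-76051440/142129)
  -1885y^2+12855y-9270 = (-(53582633/2535048)y+14639287/845016)((12675240/142129)y-76051440/142129) + (0)
Last nonzero remainder: (12675240/142129)y-76051440/142129. Dividing through by 12675240/142129 gives the monic gcd y-6.
Then lcm(f, g) = f·g / gcd(f, g); expanding and making the result monic gives the answer.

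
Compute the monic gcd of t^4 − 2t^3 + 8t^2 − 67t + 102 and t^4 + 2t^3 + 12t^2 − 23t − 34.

t^3 + t^2 + 11t − 34

Apply the Euclidean algorithm:
  t^4 − 2t^3 + 8t^2 − 67t + 102 = (t^4 + 2t^3 + 12t^2 − 23t − 34) + (−4t^3 − 4t^2 − 44t + 136)
  t^4 + 2t^3 + 12t^2 − 23t − 34 = (−(1/4)t − 1/4)(−4t^3 − 4t^2 − 44t + 136) + (0)
Last nonzero remainder: −4t^3 − 4t^2 − 44t + 136. Dividing through by −4 gives the monic gcd t^3 + t^2 + 11t − 34.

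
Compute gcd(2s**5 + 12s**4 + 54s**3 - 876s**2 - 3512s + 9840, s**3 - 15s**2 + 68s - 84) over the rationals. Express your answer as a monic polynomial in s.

s**2 - 8s + 12

Repeated division with remainder:
  2s**5 + 12s**4 + 54s**3 - 876s**2 - 3512s + 9840 = (2s**2 + 42s + 548)(s**3 - 15s**2 + 68s - 84) + (4656s**2 - 37248s + 55872)
  s**3 - 15s**2 + 68s - 84 = ((1/4656)s - 7/4656)(4656s**2 - 37248s + 55872) + (0)
Last nonzero remainder: 4656s**2 - 37248s + 55872. Dividing through by 4656 gives the monic gcd s**2 - 8s + 12.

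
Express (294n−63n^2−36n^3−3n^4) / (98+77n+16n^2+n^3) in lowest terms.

Apply the Euclidean algorithm:
  −3n^4−36n^3−63n^2+294n = (−3n+12)(n^3+16n^2+77n+98) + (−24n^2−336n−1176)
  n^3+16n^2+77n+98 = (−(1/24)n−1/12)(−24n^2−336n−1176) + (0)
Last nonzero remainder: −24n^2−336n−1176. Dividing through by −24 gives the monic gcd n^2+14n+49.
Cancel n^2+14n+49 from numerator and denominator to get the reduced form.

(6n−3n^2)/(2+n)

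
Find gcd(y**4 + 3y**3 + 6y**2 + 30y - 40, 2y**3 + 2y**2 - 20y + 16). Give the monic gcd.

y**2 + 3y - 4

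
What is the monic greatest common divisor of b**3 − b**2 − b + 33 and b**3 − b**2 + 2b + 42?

b + 3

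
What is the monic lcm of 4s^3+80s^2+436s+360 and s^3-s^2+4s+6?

By polynomial division,
  4s^3+80s^2+436s+360 = (4)(s^3-s^2+4s+6) + (84s^2+420s+336)
  s^3-s^2+4s+6 = ((1/84)s-1/14)(84s^2+420s+336) + (30s+30)
  84s^2+420s+336 = ((14/5)s+56/5)(30s+30) + (0)
Last nonzero remainder: 30s+30. Dividing through by 30 gives the monic gcd s+1.
Then lcm(f, g) = f·g / gcd(f, g); expanding and making the result monic gives the answer.

s^5+18s^4+75s^3-8s^2+474s+540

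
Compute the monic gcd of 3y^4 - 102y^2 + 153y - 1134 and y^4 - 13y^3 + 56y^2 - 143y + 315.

Apply the Euclidean algorithm:
  3y^4 - 102y^2 + 153y - 1134 = (3)(y^4 - 13y^3 + 56y^2 - 143y + 315) + (39y^3 - 270y^2 + 582y - 2079)
  y^4 - 13y^3 + 56y^2 - 143y + 315 = ((1/39)y - 79/507)(39y^3 - 270y^2 + 582y - 2079) + (-(168/169)y^2 + (168/169)y - 1512/169)
  39y^3 - 270y^2 + 582y - 2079 = (-(2197/56)y + 1859/8)(-(168/169)y^2 + (168/169)y - 1512/169) + (0)
Last nonzero remainder: -(168/169)y^2 + (168/169)y - 1512/169. Dividing through by -168/169 gives the monic gcd y^2 - y + 9.

y^2 - y + 9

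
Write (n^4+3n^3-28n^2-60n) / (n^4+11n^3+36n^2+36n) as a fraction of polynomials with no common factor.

By polynomial division,
  n^4+3n^3-28n^2-60n = (n^4+11n^3+36n^2+36n) + (-8n^3-64n^2-96n)
  n^4+11n^3+36n^2+36n = (-(1/8)n-3/8)(-8n^3-64n^2-96n) + (0)
Last nonzero remainder: -8n^3-64n^2-96n. Dividing through by -8 gives the monic gcd n^3+8n^2+12n.
Cancel n^3+8n^2+12n from numerator and denominator to get the reduced form.

(n-5)/(n+3)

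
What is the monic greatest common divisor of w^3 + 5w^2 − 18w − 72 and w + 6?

Euclidean algorithm in ℚ[w]:
  w^3 + 5w^2 − 18w − 72 = (w^2 − w − 12)(w + 6) + (0)
The last nonzero remainder w + 6 is already monic.

w + 6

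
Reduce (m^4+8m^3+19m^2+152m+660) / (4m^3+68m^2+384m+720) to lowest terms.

Repeated division with remainder:
  m^4+8m^3+19m^2+152m+660 = ((1/4)m-9/4)(4m^3+68m^2+384m+720) + (76m^2+836m+2280)
  4m^3+68m^2+384m+720 = ((1/19)m+6/19)(76m^2+836m+2280) + (0)
Last nonzero remainder: 76m^2+836m+2280. Dividing through by 76 gives the monic gcd m^2+11m+30.
Cancel m^2+11m+30 from numerator and denominator to get the reduced form.

(m^2-3m+22)/(4m+24)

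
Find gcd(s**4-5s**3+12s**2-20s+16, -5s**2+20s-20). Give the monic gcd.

By polynomial division,
  s**4-5s**3+12s**2-20s+16 = (-(1/5)s**2+(1/5)s-4/5)(-5s**2+20s-20) + (0)
Last nonzero remainder: -5s**2+20s-20. Dividing through by -5 gives the monic gcd s**2-4s+4.

s**2-4s+4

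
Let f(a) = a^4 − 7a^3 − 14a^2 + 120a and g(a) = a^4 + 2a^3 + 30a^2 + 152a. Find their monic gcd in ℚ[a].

a^2 + 4a

Euclidean algorithm in ℚ[a]:
  a^4 − 7a^3 − 14a^2 + 120a = (a^4 + 2a^3 + 30a^2 + 152a) + (−9a^3 − 44a^2 − 32a)
  a^4 + 2a^3 + 30a^2 + 152a = (−(1/9)a + 26/81)(−9a^3 − 44a^2 − 32a) + ((3286/81)a^2 + (13144/81)a)
  −9a^3 − 44a^2 − 32a = (−(729/3286)a − 324/1643)((3286/81)a^2 + (13144/81)a) + (0)
Last nonzero remainder: (3286/81)a^2 + (13144/81)a. Dividing through by 3286/81 gives the monic gcd a^2 + 4a.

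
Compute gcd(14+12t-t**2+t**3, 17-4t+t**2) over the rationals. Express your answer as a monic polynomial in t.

Euclidean algorithm in ℚ[t]:
  t**3-t**2+12t+14 = (t+3)(t**2-4t+17) + (7t-37)
  t**2-4t+17 = ((1/7)t+9/49)(7t-37) + (1166/49)
  7t-37 = ((343/1166)t-1813/1166)(1166/49) + (0)
The last nonzero remainder is the constant 1166/49, so the polynomials are coprime and gcd = 1.

1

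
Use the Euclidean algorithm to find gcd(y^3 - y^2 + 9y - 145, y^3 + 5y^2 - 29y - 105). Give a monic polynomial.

By polynomial division,
  y^3 - y^2 + 9y - 145 = (y^3 + 5y^2 - 29y - 105) + (-6y^2 + 38y - 40)
  y^3 + 5y^2 - 29y - 105 = (-(1/6)y - 17/9)(-6y^2 + 38y - 40) + ((325/9)y - 1625/9)
  -6y^2 + 38y - 40 = (-(54/325)y + 72/325)((325/9)y - 1625/9) + (0)
Last nonzero remainder: (325/9)y - 1625/9. Dividing through by 325/9 gives the monic gcd y - 5.

y - 5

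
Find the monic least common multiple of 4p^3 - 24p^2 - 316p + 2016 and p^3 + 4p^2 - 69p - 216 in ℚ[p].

p^4 - 3p^3 - 97p^2 + 267p + 1512

Apply the Euclidean algorithm:
  4p^3 - 24p^2 - 316p + 2016 = (4)(p^3 + 4p^2 - 69p - 216) + (-40p^2 - 40p + 2880)
  p^3 + 4p^2 - 69p - 216 = (-(1/40)p - 3/40)(-40p^2 - 40p + 2880) + (0)
Last nonzero remainder: -40p^2 - 40p + 2880. Dividing through by -40 gives the monic gcd p^2 + p - 72.
Then lcm(f, g) = f·g / gcd(f, g); expanding and making the result monic gives the answer.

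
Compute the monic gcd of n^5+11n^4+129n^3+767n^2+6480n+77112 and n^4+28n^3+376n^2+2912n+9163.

n^2+10n+119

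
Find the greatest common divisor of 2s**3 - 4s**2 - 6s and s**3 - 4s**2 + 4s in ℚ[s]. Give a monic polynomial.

s

Euclidean algorithm in ℚ[s]:
  2s**3 - 4s**2 - 6s = (2)(s**3 - 4s**2 + 4s) + (4s**2 - 14s)
  s**3 - 4s**2 + 4s = ((1/4)s - 1/8)(4s**2 - 14s) + ((9/4)s)
  4s**2 - 14s = ((16/9)s - 56/9)((9/4)s) + (0)
Last nonzero remainder: (9/4)s. Dividing through by 9/4 gives the monic gcd s.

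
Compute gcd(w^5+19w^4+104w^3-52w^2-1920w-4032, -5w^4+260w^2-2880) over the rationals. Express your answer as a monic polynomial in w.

Repeated division with remainder:
  w^5+19w^4+104w^3-52w^2-1920w-4032 = (-(1/5)w-19/5)(-5w^4+260w^2-2880) + (156w^3+936w^2-2496w-14976)
  -5w^4+260w^2-2880 = (-(5/156)w+5/26)(156w^3+936w^2-2496w-14976) + (0)
Last nonzero remainder: 156w^3+936w^2-2496w-14976. Dividing through by 156 gives the monic gcd w^3+6w^2-16w-96.

w^3+6w^2-16w-96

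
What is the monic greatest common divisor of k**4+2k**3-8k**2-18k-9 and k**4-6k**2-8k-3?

k**3-k**2-5k-3

By polynomial division,
  k**4+2k**3-8k**2-18k-9 = (k**4-6k**2-8k-3) + (2k**3-2k**2-10k-6)
  k**4-6k**2-8k-3 = ((1/2)k+1/2)(2k**3-2k**2-10k-6) + (0)
Last nonzero remainder: 2k**3-2k**2-10k-6. Dividing through by 2 gives the monic gcd k**3-k**2-5k-3.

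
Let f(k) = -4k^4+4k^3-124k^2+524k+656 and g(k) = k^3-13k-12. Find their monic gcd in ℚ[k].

k^2-3k-4

Repeated division with remainder:
  -4k^4+4k^3-124k^2+524k+656 = (-4k+4)(k^3-13k-12) + (-176k^2+528k+704)
  k^3-13k-12 = (-(1/176)k-3/176)(-176k^2+528k+704) + (0)
Last nonzero remainder: -176k^2+528k+704. Dividing through by -176 gives the monic gcd k^2-3k-4.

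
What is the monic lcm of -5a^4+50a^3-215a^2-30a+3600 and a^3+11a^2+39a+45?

Repeated division with remainder:
  -5a^4+50a^3-215a^2-30a+3600 = (-5a+105)(a^3+11a^2+39a+45) + (-1175a^2-3900a-1125)
  a^3+11a^2+39a+45 = (-(1/1175)a-361/55225)(-1175a^2-3900a-1125) + ((27720/2209)a+83160/2209)
  -1175a^2-3900a-1125 = (-(519115/5544)a-55225/1848)((27720/2209)a+83160/2209) + (0)
Last nonzero remainder: (27720/2209)a+83160/2209. Dividing through by 27720/2209 gives the monic gcd a+3.
Then lcm(f, g) = f·g / gcd(f, g); expanding and making the result monic gives the answer.

a^6-2a^5-22a^4+200a^3-27a^2-5670a-10800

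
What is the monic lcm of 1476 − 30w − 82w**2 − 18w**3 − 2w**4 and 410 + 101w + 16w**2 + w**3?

By polynomial division,
  −2w**4 − 18w**3 − 82w**2 − 30w + 1476 = (−2w + 14)(w**3 + 16w**2 + 101w + 410) + (−104w**2 − 624w − 4264)
  w**3 + 16w**2 + 101w + 410 = (−(1/104)w − 5/52)(−104w**2 − 624w − 4264) + (0)
Last nonzero remainder: −104w**2 − 624w − 4264. Dividing through by −104 gives the monic gcd w**2 + 6w + 41.
Then lcm(f, g) = f·g / gcd(f, g); expanding and making the result monic gives the answer.

−7380 − 588w + 425w**2 + 131w**3 + 19w**4 + w**5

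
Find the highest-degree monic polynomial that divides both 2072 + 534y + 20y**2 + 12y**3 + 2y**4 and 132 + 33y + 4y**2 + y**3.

4 + y

Repeated division with remainder:
  2y**4 + 12y**3 + 20y**2 + 534y + 2072 = (2y + 4)(y**3 + 4y**2 + 33y + 132) + (-62y**2 + 138y + 1544)
  y**3 + 4y**2 + 33y + 132 = (-(1/62)y - 193/1922)(-62y**2 + 138y + 1544) + ((68962/961)y + 275848/961)
  -62y**2 + 138y + 1544 = (-(29791/34481)y + 185473/34481)((68962/961)y + 275848/961) + (0)
Last nonzero remainder: (68962/961)y + 275848/961. Dividing through by 68962/961 gives the monic gcd y + 4.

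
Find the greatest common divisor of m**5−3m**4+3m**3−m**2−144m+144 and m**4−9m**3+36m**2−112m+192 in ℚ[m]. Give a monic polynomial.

By polynomial division,
  m**5−3m**4+3m**3−m**2−144m+144 = (m+6)(m**4−9m**3+36m**2−112m+192) + (21m**3−105m**2+336m−1008)
  m**4−9m**3+36m**2−112m+192 = ((1/21)m−4/21)(21m**3−105m**2+336m−1008) + (0)
Last nonzero remainder: 21m**3−105m**2+336m−1008. Dividing through by 21 gives the monic gcd m**3−5m**2+16m−48.

m**3−5m**2+16m−48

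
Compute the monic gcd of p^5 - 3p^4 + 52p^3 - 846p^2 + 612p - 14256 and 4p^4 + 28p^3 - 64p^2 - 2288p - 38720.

p^2 + 6p + 88

Repeated division with remainder:
  p^5 - 3p^4 + 52p^3 - 846p^2 + 612p - 14256 = ((1/4)p - 5/2)(4p^4 + 28p^3 - 64p^2 - 2288p - 38720) + (138p^3 - 434p^2 + 4572p - 111056)
  4p^4 + 28p^3 - 64p^2 - 2288p - 38720 = ((2/69)p + 1400/4761)(138p^3 - 434p^2 + 4572p - 111056) + (-(328040/4761)p^2 - (656080/1587)p - 28867520/4761)
  138p^3 - 434p^2 + 4572p - 111056 = (-(328509/164020)p + 3004191/164020)(-(328040/4761)p^2 - (656080/1587)p - 28867520/4761) + (0)
Last nonzero remainder: -(328040/4761)p^2 - (656080/1587)p - 28867520/4761. Dividing through by -328040/4761 gives the monic gcd p^2 + 6p + 88.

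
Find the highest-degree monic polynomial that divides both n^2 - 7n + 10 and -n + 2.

Repeated division with remainder:
  n^2 - 7n + 10 = (-n + 5)(-n + 2) + (0)
Last nonzero remainder: -n + 2. Dividing through by -1 gives the monic gcd n - 2.

n - 2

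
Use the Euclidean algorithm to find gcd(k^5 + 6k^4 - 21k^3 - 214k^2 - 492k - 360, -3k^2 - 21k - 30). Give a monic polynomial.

k^2 + 7k + 10

Apply the Euclidean algorithm:
  k^5 + 6k^4 - 21k^3 - 214k^2 - 492k - 360 = (-(1/3)k^3 + (1/3)k^2 + 8k + 12)(-3k^2 - 21k - 30) + (0)
Last nonzero remainder: -3k^2 - 21k - 30. Dividing through by -3 gives the monic gcd k^2 + 7k + 10.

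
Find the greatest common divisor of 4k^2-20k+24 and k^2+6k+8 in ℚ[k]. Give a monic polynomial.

By polynomial division,
  4k^2-20k+24 = (4)(k^2+6k+8) + (-44k-8)
  k^2+6k+8 = (-(1/44)k-16/121)(-44k-8) + (840/121)
  -44k-8 = (-(1331/210)k-121/105)(840/121) + (0)
The last nonzero remainder is the constant 840/121, so the polynomials are coprime and gcd = 1.

1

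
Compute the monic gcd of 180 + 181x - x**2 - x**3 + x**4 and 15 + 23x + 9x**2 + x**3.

5 + 6x + x**2

Repeated division with remainder:
  x**4 - x**3 - x**2 + 181x + 180 = (x - 10)(x**3 + 9x**2 + 23x + 15) + (66x**2 + 396x + 330)
  x**3 + 9x**2 + 23x + 15 = ((1/66)x + 1/22)(66x**2 + 396x + 330) + (0)
Last nonzero remainder: 66x**2 + 396x + 330. Dividing through by 66 gives the monic gcd x**2 + 6x + 5.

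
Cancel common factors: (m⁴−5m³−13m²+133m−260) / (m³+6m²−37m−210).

(m³−10m²+37m−52)/(m²+m−42)

Apply the Euclidean algorithm:
  m⁴−5m³−13m²+133m−260 = (m−11)(m³+6m²−37m−210) + (90m²−64m−2570)
  m³+6m²−37m−210 = ((1/90)m+151/2025)(90m²−64m−2570) + (−(7436/2025)m−7436/405)
  90m²−64m−2570 = (−(91125/3718)m+520425/3718)(−(7436/2025)m−7436/405) + (0)
Last nonzero remainder: −(7436/2025)m−7436/405. Dividing through by −7436/2025 gives the monic gcd m+5.
Cancel m+5 from numerator and denominator to get the reduced form.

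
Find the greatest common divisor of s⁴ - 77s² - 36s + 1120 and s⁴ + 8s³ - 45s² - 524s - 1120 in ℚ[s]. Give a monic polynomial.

s³ + 4s² - 61s - 280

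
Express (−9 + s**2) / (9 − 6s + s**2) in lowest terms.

(3 + s)/(−3 + s)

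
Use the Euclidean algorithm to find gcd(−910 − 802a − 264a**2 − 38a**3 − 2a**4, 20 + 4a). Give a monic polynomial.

5 + a

Repeated division with remainder:
  −2a**4 − 38a**3 − 264a**2 − 802a − 910 = (−(1/2)a**3 − 7a**2 − 31a − 91/2)(4a + 20) + (0)
Last nonzero remainder: 4a + 20. Dividing through by 4 gives the monic gcd a + 5.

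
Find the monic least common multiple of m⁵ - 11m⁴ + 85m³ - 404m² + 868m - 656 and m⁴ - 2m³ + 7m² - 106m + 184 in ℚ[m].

m⁷ - 7m⁶ + 64m⁵ - 317m⁴ + 1207m³ - 6476m² + 17340m - 15088

Euclidean algorithm in ℚ[m]:
  m⁵ - 11m⁴ + 85m³ - 404m² + 868m - 656 = (m - 9)(m⁴ - 2m³ + 7m² - 106m + 184) + (60m³ - 235m² - 270m + 1000)
  m⁴ - 2m³ + 7m² - 106m + 184 = ((1/60)m + 23/720)(60m³ - 235m² - 270m + 1000) + ((2737/144)m² - (2737/24)m + 2737/18)
  60m³ - 235m² - 270m + 1000 = ((8640/2737)m + 18000/2737)((2737/144)m² - (2737/24)m + 2737/18) + (0)
Last nonzero remainder: (2737/144)m² - (2737/24)m + 2737/18. Dividing through by 2737/144 gives the monic gcd m² - 6m + 8.
Then lcm(f, g) = f·g / gcd(f, g); expanding and making the result monic gives the answer.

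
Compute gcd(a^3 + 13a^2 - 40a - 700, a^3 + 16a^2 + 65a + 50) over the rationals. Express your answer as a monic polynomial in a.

a + 10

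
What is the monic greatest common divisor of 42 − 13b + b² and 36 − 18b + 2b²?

−6 + b

Euclidean algorithm in ℚ[b]:
  b² − 13b + 42 = (1/2)(2b² − 18b + 36) + (−4b + 24)
  2b² − 18b + 36 = (−(1/2)b + 3/2)(−4b + 24) + (0)
Last nonzero remainder: −4b + 24. Dividing through by −4 gives the monic gcd b − 6.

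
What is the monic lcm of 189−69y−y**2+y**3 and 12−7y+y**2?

−756+465y−65y**2−5y**3+y**4

Euclidean algorithm in ℚ[y]:
  y**3−y**2−69y+189 = (y+6)(y**2−7y+12) + (−39y+117)
  y**2−7y+12 = (−(1/39)y+4/39)(−39y+117) + (0)
Last nonzero remainder: −39y+117. Dividing through by −39 gives the monic gcd y−3.
Then lcm(f, g) = f·g / gcd(f, g); expanding and making the result monic gives the answer.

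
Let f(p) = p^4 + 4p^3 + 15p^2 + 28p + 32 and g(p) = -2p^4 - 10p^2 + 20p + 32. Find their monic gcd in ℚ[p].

p^2 + p + 8

By polynomial division,
  p^4 + 4p^3 + 15p^2 + 28p + 32 = (-1/2)(-2p^4 - 10p^2 + 20p + 32) + (4p^3 + 10p^2 + 38p + 48)
  -2p^4 - 10p^2 + 20p + 32 = (-(1/2)p + 5/4)(4p^3 + 10p^2 + 38p + 48) + (-(7/2)p^2 - (7/2)p - 28)
  4p^3 + 10p^2 + 38p + 48 = (-(8/7)p - 12/7)(-(7/2)p^2 - (7/2)p - 28) + (0)
Last nonzero remainder: -(7/2)p^2 - (7/2)p - 28. Dividing through by -7/2 gives the monic gcd p^2 + p + 8.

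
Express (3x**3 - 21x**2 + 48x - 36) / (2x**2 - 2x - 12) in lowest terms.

(3x**2 - 12x + 12)/(2x + 4)

Euclidean algorithm in ℚ[x]:
  3x**3 - 21x**2 + 48x - 36 = ((3/2)x - 9)(2x**2 - 2x - 12) + (48x - 144)
  2x**2 - 2x - 12 = ((1/24)x + 1/12)(48x - 144) + (0)
Last nonzero remainder: 48x - 144. Dividing through by 48 gives the monic gcd x - 3.
Cancel x - 3 from numerator and denominator to get the reduced form.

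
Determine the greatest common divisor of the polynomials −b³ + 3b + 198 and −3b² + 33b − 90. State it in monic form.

By polynomial division,
  −b³ + 3b + 198 = ((1/3)b + 11/3)(−3b² + 33b − 90) + (−88b + 528)
  −3b² + 33b − 90 = ((3/88)b − 15/88)(−88b + 528) + (0)
Last nonzero remainder: −88b + 528. Dividing through by −88 gives the monic gcd b − 6.

b − 6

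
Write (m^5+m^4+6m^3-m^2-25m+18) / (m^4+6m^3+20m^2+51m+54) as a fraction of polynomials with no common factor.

(m^2-2m+1)/(m+3)

Euclidean algorithm in ℚ[m]:
  m^5+m^4+6m^3-m^2-25m+18 = (m-5)(m^4+6m^3+20m^2+51m+54) + (16m^3+48m^2+176m+288)
  m^4+6m^3+20m^2+51m+54 = ((1/16)m+3/16)(16m^3+48m^2+176m+288) + (0)
Last nonzero remainder: 16m^3+48m^2+176m+288. Dividing through by 16 gives the monic gcd m^3+3m^2+11m+18.
Cancel m^3+3m^2+11m+18 from numerator and denominator to get the reduced form.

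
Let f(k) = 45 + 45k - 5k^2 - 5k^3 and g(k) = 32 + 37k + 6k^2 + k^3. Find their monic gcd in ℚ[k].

Euclidean algorithm in ℚ[k]:
  -5k^3 - 5k^2 + 45k + 45 = (-5)(k^3 + 6k^2 + 37k + 32) + (25k^2 + 230k + 205)
  k^3 + 6k^2 + 37k + 32 = ((1/25)k - 16/125)(25k^2 + 230k + 205) + ((1456/25)k + 1456/25)
  25k^2 + 230k + 205 = ((625/1456)k + 5125/1456)((1456/25)k + 1456/25) + (0)
Last nonzero remainder: (1456/25)k + 1456/25. Dividing through by 1456/25 gives the monic gcd k + 1.

1 + k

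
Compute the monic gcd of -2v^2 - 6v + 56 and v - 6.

1

Repeated division with remainder:
  -2v^2 - 6v + 56 = (-2v - 18)(v - 6) + (-52)
  v - 6 = (-(1/52)v + 3/26)(-52) + (0)
The last nonzero remainder is the constant -52, so the polynomials are coprime and gcd = 1.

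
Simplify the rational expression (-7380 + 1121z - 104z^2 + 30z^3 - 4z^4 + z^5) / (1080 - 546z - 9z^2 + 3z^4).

Euclidean algorithm in ℚ[z]:
  z^5 - 4z^4 + 30z^3 - 104z^2 + 1121z - 7380 = ((1/3)z - 4/3)(3z^4 - 9z^2 - 546z + 1080) + (33z^3 + 66z^2 + 33z - 5940)
  3z^4 - 9z^2 - 546z + 1080 = ((1/11)z - 2/11)(33z^3 + 66z^2 + 33z - 5940) + (0)
Last nonzero remainder: 33z^3 + 66z^2 + 33z - 5940. Dividing through by 33 gives the monic gcd z^3 + 2z^2 + z - 180.
Cancel z^3 + 2z^2 + z - 180 from numerator and denominator to get the reduced form.

(41 - 6z + z^2)/(-6 + 3z)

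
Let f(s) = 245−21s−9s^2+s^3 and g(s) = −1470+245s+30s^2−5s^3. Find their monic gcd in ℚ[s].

−7+s

By polynomial division,
  s^3−9s^2−21s+245 = (−1/5)(−5s^3+30s^2+245s−1470) + (−3s^2+28s−49)
  −5s^3+30s^2+245s−1470 = ((5/3)s+50/9)(−3s^2+28s−49) + ((1540/9)s−10780/9)
  −3s^2+28s−49 = (−(27/1540)s+9/220)((1540/9)s−10780/9) + (0)
Last nonzero remainder: (1540/9)s−10780/9. Dividing through by 1540/9 gives the monic gcd s−7.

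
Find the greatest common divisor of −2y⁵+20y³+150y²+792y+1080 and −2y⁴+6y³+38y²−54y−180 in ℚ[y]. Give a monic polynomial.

y²+5y+6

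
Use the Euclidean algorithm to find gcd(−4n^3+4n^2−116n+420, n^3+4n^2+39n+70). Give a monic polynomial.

Repeated division with remainder:
  −4n^3+4n^2−116n+420 = (−4)(n^3+4n^2+39n+70) + (20n^2+40n+700)
  n^3+4n^2+39n+70 = ((1/20)n+1/10)(20n^2+40n+700) + (0)
Last nonzero remainder: 20n^2+40n+700. Dividing through by 20 gives the monic gcd n^2+2n+35.

n^2+2n+35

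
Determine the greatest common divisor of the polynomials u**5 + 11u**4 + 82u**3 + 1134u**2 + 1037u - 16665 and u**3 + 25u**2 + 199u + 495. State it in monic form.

u**2 + 16u + 55

By polynomial division,
  u**5 + 11u**4 + 82u**3 + 1134u**2 + 1037u - 16665 = (u**2 - 14u + 233)(u**3 + 25u**2 + 199u + 495) + (-2400u**2 - 38400u - 132000)
  u**3 + 25u**2 + 199u + 495 = (-(1/2400)u - 3/800)(-2400u**2 - 38400u - 132000) + (0)
Last nonzero remainder: -2400u**2 - 38400u - 132000. Dividing through by -2400 gives the monic gcd u**2 + 16u + 55.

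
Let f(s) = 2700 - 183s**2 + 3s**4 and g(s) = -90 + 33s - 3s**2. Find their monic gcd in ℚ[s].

Euclidean algorithm in ℚ[s]:
  3s**4 - 183s**2 + 2700 = (-s**2 - 11s - 30)(-3s**2 + 33s - 90) + (0)
Last nonzero remainder: -3s**2 + 33s - 90. Dividing through by -3 gives the monic gcd s**2 - 11s + 30.

30 - 11s + s**2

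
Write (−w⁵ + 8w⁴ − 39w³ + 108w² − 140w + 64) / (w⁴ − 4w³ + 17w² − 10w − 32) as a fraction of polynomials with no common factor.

Apply the Euclidean algorithm:
  −w⁵ + 8w⁴ − 39w³ + 108w² − 140w + 64 = (−w + 4)(w⁴ − 4w³ + 17w² − 10w − 32) + (−6w³ + 30w² − 132w + 192)
  w⁴ − 4w³ + 17w² − 10w − 32 = (−(1/6)w − 1/6)(−6w³ + 30w² − 132w + 192) + (0)
Last nonzero remainder: −6w³ + 30w² − 132w + 192. Dividing through by −6 gives the monic gcd w³ − 5w² + 22w − 32.
Cancel w³ − 5w² + 22w − 32 from numerator and denominator to get the reduced form.

(−w² + 3w − 2)/(w + 1)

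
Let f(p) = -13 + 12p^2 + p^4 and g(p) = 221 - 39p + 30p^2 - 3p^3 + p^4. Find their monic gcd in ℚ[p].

Euclidean algorithm in ℚ[p]:
  p^4 + 12p^2 - 13 = (p^4 - 3p^3 + 30p^2 - 39p + 221) + (3p^3 - 18p^2 + 39p - 234)
  p^4 - 3p^3 + 30p^2 - 39p + 221 = ((1/3)p + 1)(3p^3 - 18p^2 + 39p - 234) + (35p^2 + 455)
  3p^3 - 18p^2 + 39p - 234 = ((3/35)p - 18/35)(35p^2 + 455) + (0)
Last nonzero remainder: 35p^2 + 455. Dividing through by 35 gives the monic gcd p^2 + 13.

13 + p^2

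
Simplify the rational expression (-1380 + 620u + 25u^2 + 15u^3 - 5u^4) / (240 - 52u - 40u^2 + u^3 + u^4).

(-115 - 25u - 5u^2)/(20 + 9u + u^2)

By polynomial division,
  -5u^4 + 15u^3 + 25u^2 + 620u - 1380 = (-5)(u^4 + u^3 - 40u^2 - 52u + 240) + (20u^3 - 175u^2 + 360u - 180)
  u^4 + u^3 - 40u^2 - 52u + 240 = ((1/20)u + 39/80)(20u^3 - 175u^2 + 360u - 180) + ((437/16)u^2 - (437/2)u + 1311/4)
  20u^3 - 175u^2 + 360u - 180 = ((320/437)u - 240/437)((437/16)u^2 - (437/2)u + 1311/4) + (0)
Last nonzero remainder: (437/16)u^2 - (437/2)u + 1311/4. Dividing through by 437/16 gives the monic gcd u^2 - 8u + 12.
Cancel u^2 - 8u + 12 from numerator and denominator to get the reduced form.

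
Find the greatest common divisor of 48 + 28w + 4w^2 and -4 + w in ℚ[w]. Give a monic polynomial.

1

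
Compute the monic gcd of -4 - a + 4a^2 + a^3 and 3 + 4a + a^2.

By polynomial division,
  a^3 + 4a^2 - a - 4 = (a)(a^2 + 4a + 3) + (-4a - 4)
  a^2 + 4a + 3 = (-(1/4)a - 3/4)(-4a - 4) + (0)
Last nonzero remainder: -4a - 4. Dividing through by -4 gives the monic gcd a + 1.

1 + a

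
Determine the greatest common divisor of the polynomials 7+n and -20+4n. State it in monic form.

By polynomial division,
  n+7 = (1/4)(4n-20) + (12)
  4n-20 = ((1/3)n-5/3)(12) + (0)
The last nonzero remainder is the constant 12, so the polynomials are coprime and gcd = 1.

1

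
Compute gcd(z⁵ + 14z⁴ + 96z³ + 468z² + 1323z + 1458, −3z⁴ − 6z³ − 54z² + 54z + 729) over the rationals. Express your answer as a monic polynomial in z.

z³ + 5z² + 33z + 81

Repeated division with remainder:
  z⁵ + 14z⁴ + 96z³ + 468z² + 1323z + 1458 = (−(1/3)z − 4)(−3z⁴ − 6z³ − 54z² + 54z + 729) + (54z³ + 270z² + 1782z + 4374)
  −3z⁴ − 6z³ − 54z² + 54z + 729 = (−(1/18)z + 1/6)(54z³ + 270z² + 1782z + 4374) + (0)
Last nonzero remainder: 54z³ + 270z² + 1782z + 4374. Dividing through by 54 gives the monic gcd z³ + 5z² + 33z + 81.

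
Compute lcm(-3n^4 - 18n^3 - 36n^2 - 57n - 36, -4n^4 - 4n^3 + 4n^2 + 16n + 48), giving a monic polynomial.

n^6 + 6n^5 + 8n^4 - 5n^3 - 36n^2 - 76n - 48

Apply the Euclidean algorithm:
  -3n^4 - 18n^3 - 36n^2 - 57n - 36 = (3/4)(-4n^4 - 4n^3 + 4n^2 + 16n + 48) + (-15n^3 - 39n^2 - 69n - 72)
  -4n^4 - 4n^3 + 4n^2 + 16n + 48 = ((4/15)n - 32/75)(-15n^3 - 39n^2 - 69n - 72) + ((144/25)n^2 + (144/25)n + 432/25)
  -15n^3 - 39n^2 - 69n - 72 = (-(125/48)n - 25/6)((144/25)n^2 + (144/25)n + 432/25) + (0)
Last nonzero remainder: (144/25)n^2 + (144/25)n + 432/25. Dividing through by 144/25 gives the monic gcd n^2 + n + 3.
Then lcm(f, g) = f·g / gcd(f, g); expanding and making the result monic gives the answer.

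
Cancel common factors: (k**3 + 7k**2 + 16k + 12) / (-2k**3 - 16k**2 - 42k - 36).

By polynomial division,
  k**3 + 7k**2 + 16k + 12 = (-1/2)(-2k**3 - 16k**2 - 42k - 36) + (-k**2 - 5k - 6)
  -2k**3 - 16k**2 - 42k - 36 = (2k + 6)(-k**2 - 5k - 6) + (0)
Last nonzero remainder: -k**2 - 5k - 6. Dividing through by -1 gives the monic gcd k**2 + 5k + 6.
Cancel k**2 + 5k + 6 from numerator and denominator to get the reduced form.

(-k - 2)/(2k + 6)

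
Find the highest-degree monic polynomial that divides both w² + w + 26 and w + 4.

1

Repeated division with remainder:
  w² + w + 26 = (w - 3)(w + 4) + (38)
  w + 4 = ((1/38)w + 2/19)(38) + (0)
The last nonzero remainder is the constant 38, so the polynomials are coprime and gcd = 1.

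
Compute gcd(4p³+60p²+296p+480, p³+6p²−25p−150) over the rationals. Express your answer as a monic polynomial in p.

Apply the Euclidean algorithm:
  4p³+60p²+296p+480 = (4)(p³+6p²−25p−150) + (36p²+396p+1080)
  p³+6p²−25p−150 = ((1/36)p−5/36)(36p²+396p+1080) + (0)
Last nonzero remainder: 36p²+396p+1080. Dividing through by 36 gives the monic gcd p²+11p+30.

p²+11p+30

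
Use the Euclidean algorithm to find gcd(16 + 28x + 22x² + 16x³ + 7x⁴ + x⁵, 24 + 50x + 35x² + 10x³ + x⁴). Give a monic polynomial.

Repeated division with remainder:
  x⁵ + 7x⁴ + 16x³ + 22x² + 28x + 16 = (x - 3)(x⁴ + 10x³ + 35x² + 50x + 24) + (11x³ + 77x² + 154x + 88)
  x⁴ + 10x³ + 35x² + 50x + 24 = ((1/11)x + 3/11)(11x³ + 77x² + 154x + 88) + (0)
Last nonzero remainder: 11x³ + 77x² + 154x + 88. Dividing through by 11 gives the monic gcd x³ + 7x² + 14x + 8.

8 + 14x + 7x² + x³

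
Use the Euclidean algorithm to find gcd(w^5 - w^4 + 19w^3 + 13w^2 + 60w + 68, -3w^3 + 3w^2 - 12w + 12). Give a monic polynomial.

w^2 + 4

Euclidean algorithm in ℚ[w]:
  w^5 - w^4 + 19w^3 + 13w^2 + 60w + 68 = (-(1/3)w^2 - 5)(-3w^3 + 3w^2 - 12w + 12) + (32w^2 + 128)
  -3w^3 + 3w^2 - 12w + 12 = (-(3/32)w + 3/32)(32w^2 + 128) + (0)
Last nonzero remainder: 32w^2 + 128. Dividing through by 32 gives the monic gcd w^2 + 4.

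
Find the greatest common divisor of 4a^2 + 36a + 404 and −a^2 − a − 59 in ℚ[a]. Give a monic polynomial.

Euclidean algorithm in ℚ[a]:
  4a^2 + 36a + 404 = (−4)(−a^2 − a − 59) + (32a + 168)
  −a^2 − a − 59 = (−(1/32)a + 17/128)(32a + 168) + (−1301/16)
  32a + 168 = (−(512/1301)a − 2688/1301)(−1301/16) + (0)
The last nonzero remainder is the constant −1301/16, so the polynomials are coprime and gcd = 1.

1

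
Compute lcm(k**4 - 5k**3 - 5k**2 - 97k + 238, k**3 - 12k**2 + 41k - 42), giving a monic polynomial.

k**5 - 8k**4 + 10k**3 - 82k**2 + 529k - 714

Euclidean algorithm in ℚ[k]:
  k**4 - 5k**3 - 5k**2 - 97k + 238 = (k + 7)(k**3 - 12k**2 + 41k - 42) + (38k**2 - 342k + 532)
  k**3 - 12k**2 + 41k - 42 = ((1/38)k - 3/38)(38k**2 - 342k + 532) + (0)
Last nonzero remainder: 38k**2 - 342k + 532. Dividing through by 38 gives the monic gcd k**2 - 9k + 14.
Then lcm(f, g) = f·g / gcd(f, g); expanding and making the result monic gives the answer.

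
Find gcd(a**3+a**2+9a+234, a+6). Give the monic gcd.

Euclidean algorithm in ℚ[a]:
  a**3+a**2+9a+234 = (a**2-5a+39)(a+6) + (0)
The last nonzero remainder a+6 is already monic.

a+6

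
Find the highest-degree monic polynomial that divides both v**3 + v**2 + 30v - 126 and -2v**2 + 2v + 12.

v - 3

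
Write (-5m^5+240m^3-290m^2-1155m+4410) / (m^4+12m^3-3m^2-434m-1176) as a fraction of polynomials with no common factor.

(-5m^3+5m^2+25m-105)/(m^2+11m+28)

Repeated division with remainder:
  -5m^5+240m^3-290m^2-1155m+4410 = (-5m+60)(m^4+12m^3-3m^2-434m-1176) + (-495m^3-2280m^2+19005m+74970)
  m^4+12m^3-3m^2-434m-1176 = (-(1/495)m-244/16335)(-495m^3-2280m^2+19005m+74970) + ((1456/1089)m^2+(1456/1089)m-20384/363)
  -495m^3-2280m^2+19005m+74970 = (-(539055/1456)m-277695/208)((1456/1089)m^2+(1456/1089)m-20384/363) + (0)
Last nonzero remainder: (1456/1089)m^2+(1456/1089)m-20384/363. Dividing through by 1456/1089 gives the monic gcd m^2+m-42.
Cancel m^2+m-42 from numerator and denominator to get the reduced form.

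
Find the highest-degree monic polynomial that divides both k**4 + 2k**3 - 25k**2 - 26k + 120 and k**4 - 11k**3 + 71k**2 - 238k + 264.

Euclidean algorithm in ℚ[k]:
  k**4 + 2k**3 - 25k**2 - 26k + 120 = (k**4 - 11k**3 + 71k**2 - 238k + 264) + (13k**3 - 96k**2 + 212k - 144)
  k**4 - 11k**3 + 71k**2 - 238k + 264 = ((1/13)k - 47/169)(13k**3 - 96k**2 + 212k - 144) + ((4731/169)k**2 - (28386/169)k + 37848/169)
  13k**3 - 96k**2 + 212k - 144 = ((2197/4731)k - 1014/1577)((4731/169)k**2 - (28386/169)k + 37848/169) + (0)
Last nonzero remainder: (4731/169)k**2 - (28386/169)k + 37848/169. Dividing through by 4731/169 gives the monic gcd k**2 - 6k + 8.

k**2 - 6k + 8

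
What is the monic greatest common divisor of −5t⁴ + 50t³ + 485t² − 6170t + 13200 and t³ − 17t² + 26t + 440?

Apply the Euclidean algorithm:
  −5t⁴ + 50t³ + 485t² − 6170t + 13200 = (−5t − 35)(t³ − 17t² + 26t + 440) + (20t² − 3060t + 28600)
  t³ − 17t² + 26t + 440 = ((1/20)t + 34/5)(20t² − 3060t + 28600) + (19404t − 194040)
  20t² − 3060t + 28600 = ((5/4851)t − 65/441)(19404t − 194040) + (0)
Last nonzero remainder: 19404t − 194040. Dividing through by 19404 gives the monic gcd t − 10.

t − 10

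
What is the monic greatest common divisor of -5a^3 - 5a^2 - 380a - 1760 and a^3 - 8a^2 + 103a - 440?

a^2 - 3a + 88

Apply the Euclidean algorithm:
  -5a^3 - 5a^2 - 380a - 1760 = (-5)(a^3 - 8a^2 + 103a - 440) + (-45a^2 + 135a - 3960)
  a^3 - 8a^2 + 103a - 440 = (-(1/45)a + 1/9)(-45a^2 + 135a - 3960) + (0)
Last nonzero remainder: -45a^2 + 135a - 3960. Dividing through by -45 gives the monic gcd a^2 - 3a + 88.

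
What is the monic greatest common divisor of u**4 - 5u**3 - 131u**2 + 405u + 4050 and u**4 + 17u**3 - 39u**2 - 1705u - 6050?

Euclidean algorithm in ℚ[u]:
  u**4 - 5u**3 - 131u**2 + 405u + 4050 = (u**4 + 17u**3 - 39u**2 - 1705u - 6050) + (-22u**3 - 92u**2 + 2110u + 10100)
  u**4 + 17u**3 - 39u**2 - 1705u - 6050 = (-(1/22)u - 141/242)(-22u**3 - 92u**2 + 2110u + 10100) + ((400/121)u**2 - (2000/121)u - 20000/121)
  -22u**3 - 92u**2 + 2110u + 10100 = (-(1331/200)u - 12221/200)((400/121)u**2 - (2000/121)u - 20000/121) + (0)
Last nonzero remainder: (400/121)u**2 - (2000/121)u - 20000/121. Dividing through by 400/121 gives the monic gcd u**2 - 5u - 50.

u**2 - 5u - 50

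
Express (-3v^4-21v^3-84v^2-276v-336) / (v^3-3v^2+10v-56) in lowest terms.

(-3v^2-18v-24)/(v-4)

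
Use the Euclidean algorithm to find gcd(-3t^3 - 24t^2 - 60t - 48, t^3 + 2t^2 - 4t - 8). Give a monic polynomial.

By polynomial division,
  -3t^3 - 24t^2 - 60t - 48 = (-3)(t^3 + 2t^2 - 4t - 8) + (-18t^2 - 72t - 72)
  t^3 + 2t^2 - 4t - 8 = (-(1/18)t + 1/9)(-18t^2 - 72t - 72) + (0)
Last nonzero remainder: -18t^2 - 72t - 72. Dividing through by -18 gives the monic gcd t^2 + 4t + 4.

t^2 + 4t + 4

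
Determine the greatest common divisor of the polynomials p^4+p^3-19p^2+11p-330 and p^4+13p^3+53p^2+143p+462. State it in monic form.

p^3+6p^2+11p+66

Repeated division with remainder:
  p^4+p^3-19p^2+11p-330 = (p^4+13p^3+53p^2+143p+462) + (-12p^3-72p^2-132p-792)
  p^4+13p^3+53p^2+143p+462 = (-(1/12)p-7/12)(-12p^3-72p^2-132p-792) + (0)
Last nonzero remainder: -12p^3-72p^2-132p-792. Dividing through by -12 gives the monic gcd p^3+6p^2+11p+66.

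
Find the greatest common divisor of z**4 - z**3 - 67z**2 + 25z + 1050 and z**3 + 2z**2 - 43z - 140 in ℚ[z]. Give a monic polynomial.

z**2 - 2z - 35

By polynomial division,
  z**4 - z**3 - 67z**2 + 25z + 1050 = (z - 3)(z**3 + 2z**2 - 43z - 140) + (-18z**2 + 36z + 630)
  z**3 + 2z**2 - 43z - 140 = (-(1/18)z - 2/9)(-18z**2 + 36z + 630) + (0)
Last nonzero remainder: -18z**2 + 36z + 630. Dividing through by -18 gives the monic gcd z**2 - 2z - 35.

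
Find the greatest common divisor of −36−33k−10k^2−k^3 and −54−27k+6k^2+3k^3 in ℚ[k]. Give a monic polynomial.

3+k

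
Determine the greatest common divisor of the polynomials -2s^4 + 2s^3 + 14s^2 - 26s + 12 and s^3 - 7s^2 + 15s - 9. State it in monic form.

s - 1

Repeated division with remainder:
  -2s^4 + 2s^3 + 14s^2 - 26s + 12 = (-2s - 12)(s^3 - 7s^2 + 15s - 9) + (-40s^2 + 136s - 96)
  s^3 - 7s^2 + 15s - 9 = (-(1/40)s + 9/100)(-40s^2 + 136s - 96) + ((9/25)s - 9/25)
  -40s^2 + 136s - 96 = (-(1000/9)s + 800/3)((9/25)s - 9/25) + (0)
Last nonzero remainder: (9/25)s - 9/25. Dividing through by 9/25 gives the monic gcd s - 1.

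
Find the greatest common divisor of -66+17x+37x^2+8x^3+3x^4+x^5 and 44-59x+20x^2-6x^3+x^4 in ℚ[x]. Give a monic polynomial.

Repeated division with remainder:
  x^5+3x^4+8x^3+37x^2+17x-66 = (x+9)(x^4-6x^3+20x^2-59x+44) + (42x^3-84x^2+504x-462)
  x^4-6x^3+20x^2-59x+44 = ((1/42)x-2/21)(42x^3-84x^2+504x-462) + (0)
Last nonzero remainder: 42x^3-84x^2+504x-462. Dividing through by 42 gives the monic gcd x^3-2x^2+12x-11.

-11+12x-2x^2+x^3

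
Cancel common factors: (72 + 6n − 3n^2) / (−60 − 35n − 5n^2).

Repeated division with remainder:
  −3n^2 + 6n + 72 = (3/5)(−5n^2 − 35n − 60) + (27n + 108)
  −5n^2 − 35n − 60 = (−(5/27)n − 5/9)(27n + 108) + (0)
Last nonzero remainder: 27n + 108. Dividing through by 27 gives the monic gcd n + 4.
Cancel n + 4 from numerator and denominator to get the reduced form.

(−18 + 3n)/(15 + 5n)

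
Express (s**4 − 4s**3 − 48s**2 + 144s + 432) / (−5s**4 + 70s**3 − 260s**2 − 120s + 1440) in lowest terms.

By polynomial division,
  s**4 − 4s**3 − 48s**2 + 144s + 432 = (−1/5)(−5s**4 + 70s**3 − 260s**2 − 120s + 1440) + (10s**3 − 100s**2 + 120s + 720)
  −5s**4 + 70s**3 − 260s**2 − 120s + 1440 = (−(1/2)s + 2)(10s**3 − 100s**2 + 120s + 720) + (0)
Last nonzero remainder: 10s**3 − 100s**2 + 120s + 720. Dividing through by 10 gives the monic gcd s**3 − 10s**2 + 12s + 72.
Cancel s**3 − 10s**2 + 12s + 72 from numerator and denominator to get the reduced form.

(−s − 6)/(5s − 20)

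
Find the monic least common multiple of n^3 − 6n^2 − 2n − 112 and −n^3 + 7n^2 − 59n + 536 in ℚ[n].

n^5 − 5n^4 + 59n^3 − 516n^2 − 246n − 7504

Apply the Euclidean algorithm:
  n^3 − 6n^2 − 2n − 112 = (−1)(−n^3 + 7n^2 − 59n + 536) + (n^2 − 61n + 424)
  −n^3 + 7n^2 − 59n + 536 = (−n − 54)(n^2 − 61n + 424) + (−2929n + 23432)
  n^2 − 61n + 424 = (−(1/2929)n + 53/2929)(−2929n + 23432) + (0)
Last nonzero remainder: −2929n + 23432. Dividing through by −2929 gives the monic gcd n − 8.
Then lcm(f, g) = f·g / gcd(f, g); expanding and making the result monic gives the answer.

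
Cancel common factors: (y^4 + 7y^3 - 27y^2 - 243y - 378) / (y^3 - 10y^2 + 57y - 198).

(y^3 + 13y^2 + 51y + 63)/(y^2 - 4y + 33)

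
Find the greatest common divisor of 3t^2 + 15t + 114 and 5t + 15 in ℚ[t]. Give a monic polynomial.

By polynomial division,
  3t^2 + 15t + 114 = ((3/5)t + 6/5)(5t + 15) + (96)
  5t + 15 = ((5/96)t + 5/32)(96) + (0)
The last nonzero remainder is the constant 96, so the polynomials are coprime and gcd = 1.

1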